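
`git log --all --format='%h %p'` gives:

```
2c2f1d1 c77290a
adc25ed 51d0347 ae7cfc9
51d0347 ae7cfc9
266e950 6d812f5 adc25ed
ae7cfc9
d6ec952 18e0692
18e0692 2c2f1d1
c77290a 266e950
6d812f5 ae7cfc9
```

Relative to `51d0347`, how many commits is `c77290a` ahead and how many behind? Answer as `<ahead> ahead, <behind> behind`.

Reachable from c77290a: {266e950, 51d0347, 6d812f5, adc25ed, ae7cfc9, c77290a}.
Reachable from 51d0347: {51d0347, ae7cfc9}.
Only in c77290a's history (ahead): {266e950, 6d812f5, adc25ed, c77290a} — 4.
Only in 51d0347's history (behind): {} — 0.

4 ahead, 0 behind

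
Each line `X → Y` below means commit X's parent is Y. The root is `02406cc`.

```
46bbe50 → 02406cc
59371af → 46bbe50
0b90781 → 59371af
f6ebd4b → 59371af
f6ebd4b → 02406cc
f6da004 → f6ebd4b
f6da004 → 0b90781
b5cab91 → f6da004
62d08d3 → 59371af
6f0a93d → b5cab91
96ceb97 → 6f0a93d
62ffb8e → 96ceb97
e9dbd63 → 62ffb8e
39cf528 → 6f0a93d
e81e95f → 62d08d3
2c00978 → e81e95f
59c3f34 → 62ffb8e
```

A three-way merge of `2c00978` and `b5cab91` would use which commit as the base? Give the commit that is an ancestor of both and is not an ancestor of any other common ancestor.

59371af

Ancestors of 2c00978: {02406cc, 2c00978, 46bbe50, 59371af, 62d08d3, e81e95f}.
Ancestors of b5cab91: {02406cc, 0b90781, 46bbe50, 59371af, b5cab91, f6da004, f6ebd4b}.
Common ancestors: {02406cc, 46bbe50, 59371af}.
Among these, 59371af is not an ancestor of any other common ancestor — it is the merge base.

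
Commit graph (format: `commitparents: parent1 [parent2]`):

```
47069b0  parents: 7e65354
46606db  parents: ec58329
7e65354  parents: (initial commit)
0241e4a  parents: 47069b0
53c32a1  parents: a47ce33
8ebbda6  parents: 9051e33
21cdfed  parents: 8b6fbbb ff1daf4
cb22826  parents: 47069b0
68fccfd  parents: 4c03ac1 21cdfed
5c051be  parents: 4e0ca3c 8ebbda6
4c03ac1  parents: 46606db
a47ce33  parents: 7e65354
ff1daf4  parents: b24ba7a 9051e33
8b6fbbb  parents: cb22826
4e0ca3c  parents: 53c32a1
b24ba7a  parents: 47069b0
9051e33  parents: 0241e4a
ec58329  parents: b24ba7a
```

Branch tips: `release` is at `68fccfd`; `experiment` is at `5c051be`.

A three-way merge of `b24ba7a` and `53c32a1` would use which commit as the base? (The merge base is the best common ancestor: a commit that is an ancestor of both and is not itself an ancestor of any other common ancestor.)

7e65354

Ancestors of b24ba7a: {47069b0, 7e65354, b24ba7a}.
Ancestors of 53c32a1: {53c32a1, 7e65354, a47ce33}.
Common ancestors: {7e65354}.
The only common ancestor is 7e65354, so it is the merge base.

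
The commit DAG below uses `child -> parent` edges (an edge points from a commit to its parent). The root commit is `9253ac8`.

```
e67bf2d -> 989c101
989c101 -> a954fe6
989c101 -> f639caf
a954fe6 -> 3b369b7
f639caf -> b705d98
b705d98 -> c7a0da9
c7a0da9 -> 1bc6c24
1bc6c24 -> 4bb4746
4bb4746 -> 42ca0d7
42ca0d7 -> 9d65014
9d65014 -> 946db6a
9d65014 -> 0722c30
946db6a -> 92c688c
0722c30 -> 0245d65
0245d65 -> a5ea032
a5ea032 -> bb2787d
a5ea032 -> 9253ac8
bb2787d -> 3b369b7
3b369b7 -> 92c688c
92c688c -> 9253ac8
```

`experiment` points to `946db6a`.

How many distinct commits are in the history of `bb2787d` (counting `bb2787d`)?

Walking parent pointers from bb2787d: reachable set = {3b369b7, 9253ac8, 92c688c, bb2787d}.
That is 4 commits.

4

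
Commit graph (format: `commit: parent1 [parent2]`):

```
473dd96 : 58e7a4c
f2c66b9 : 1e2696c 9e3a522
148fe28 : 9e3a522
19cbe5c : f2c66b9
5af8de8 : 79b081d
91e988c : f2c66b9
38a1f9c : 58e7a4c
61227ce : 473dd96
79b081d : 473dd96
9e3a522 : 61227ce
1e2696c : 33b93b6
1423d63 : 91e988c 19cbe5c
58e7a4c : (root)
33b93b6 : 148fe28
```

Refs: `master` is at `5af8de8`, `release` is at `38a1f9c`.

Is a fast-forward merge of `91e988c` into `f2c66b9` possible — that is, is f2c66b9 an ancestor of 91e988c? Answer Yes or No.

Yes

A fast-forward from f2c66b9 to 91e988c is possible iff f2c66b9 is an ancestor of 91e988c.
Ancestors of 91e988c: {148fe28, 1e2696c, 33b93b6, 473dd96, 58e7a4c, 61227ce, 91e988c, 9e3a522, f2c66b9}.
f2c66b9 is among them, so fast-forward is possible.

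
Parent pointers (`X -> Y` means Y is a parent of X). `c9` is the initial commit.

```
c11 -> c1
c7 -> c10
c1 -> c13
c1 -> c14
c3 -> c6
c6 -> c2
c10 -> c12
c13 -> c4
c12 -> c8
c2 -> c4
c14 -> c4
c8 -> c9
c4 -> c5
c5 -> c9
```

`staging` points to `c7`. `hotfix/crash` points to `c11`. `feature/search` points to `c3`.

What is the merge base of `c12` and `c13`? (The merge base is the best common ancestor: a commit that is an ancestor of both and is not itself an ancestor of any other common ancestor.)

c9

Ancestors of c12: {c12, c8, c9}.
Ancestors of c13: {c13, c4, c5, c9}.
Common ancestors: {c9}.
The only common ancestor is c9, so it is the merge base.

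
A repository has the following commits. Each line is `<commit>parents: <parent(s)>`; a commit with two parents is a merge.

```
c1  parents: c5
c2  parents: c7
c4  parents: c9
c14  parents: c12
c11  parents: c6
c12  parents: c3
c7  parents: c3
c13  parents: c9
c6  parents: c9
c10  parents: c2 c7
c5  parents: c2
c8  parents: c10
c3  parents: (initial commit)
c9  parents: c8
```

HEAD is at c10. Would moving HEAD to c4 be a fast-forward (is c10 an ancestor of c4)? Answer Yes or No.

Yes

A fast-forward from c10 to c4 is possible iff c10 is an ancestor of c4.
Ancestors of c4: {c10, c2, c3, c4, c7, c8, c9}.
c10 is among them, so fast-forward is possible.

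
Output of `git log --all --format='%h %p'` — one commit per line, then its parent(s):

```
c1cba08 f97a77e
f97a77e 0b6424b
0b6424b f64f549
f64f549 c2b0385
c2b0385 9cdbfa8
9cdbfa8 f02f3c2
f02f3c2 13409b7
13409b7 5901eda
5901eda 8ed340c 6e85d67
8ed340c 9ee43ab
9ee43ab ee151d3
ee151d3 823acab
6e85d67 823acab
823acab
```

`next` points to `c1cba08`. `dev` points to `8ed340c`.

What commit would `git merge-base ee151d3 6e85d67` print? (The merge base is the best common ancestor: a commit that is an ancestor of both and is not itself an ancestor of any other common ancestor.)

823acab

Ancestors of ee151d3: {823acab, ee151d3}.
Ancestors of 6e85d67: {6e85d67, 823acab}.
Common ancestors: {823acab}.
The only common ancestor is 823acab, so it is the merge base.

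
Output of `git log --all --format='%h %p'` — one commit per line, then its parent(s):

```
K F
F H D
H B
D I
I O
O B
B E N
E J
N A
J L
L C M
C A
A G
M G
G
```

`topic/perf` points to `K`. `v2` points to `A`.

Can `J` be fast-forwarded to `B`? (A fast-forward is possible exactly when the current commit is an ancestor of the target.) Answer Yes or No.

A fast-forward from J to B is possible iff J is an ancestor of B.
Ancestors of B: {A, B, C, E, G, J, L, M, N}.
J is among them, so fast-forward is possible.

Yes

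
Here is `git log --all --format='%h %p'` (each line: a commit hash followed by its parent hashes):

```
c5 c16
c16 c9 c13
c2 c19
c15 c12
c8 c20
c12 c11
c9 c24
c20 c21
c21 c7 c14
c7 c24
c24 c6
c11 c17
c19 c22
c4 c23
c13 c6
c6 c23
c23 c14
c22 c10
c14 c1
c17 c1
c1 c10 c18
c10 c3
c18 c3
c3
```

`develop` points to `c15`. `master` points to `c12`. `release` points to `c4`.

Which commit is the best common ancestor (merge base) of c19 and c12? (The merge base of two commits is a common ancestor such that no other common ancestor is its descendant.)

Ancestors of c19: {c10, c19, c22, c3}.
Ancestors of c12: {c1, c10, c11, c12, c17, c18, c3}.
Common ancestors: {c10, c3}.
Among these, c10 is not an ancestor of any other common ancestor — it is the merge base.

c10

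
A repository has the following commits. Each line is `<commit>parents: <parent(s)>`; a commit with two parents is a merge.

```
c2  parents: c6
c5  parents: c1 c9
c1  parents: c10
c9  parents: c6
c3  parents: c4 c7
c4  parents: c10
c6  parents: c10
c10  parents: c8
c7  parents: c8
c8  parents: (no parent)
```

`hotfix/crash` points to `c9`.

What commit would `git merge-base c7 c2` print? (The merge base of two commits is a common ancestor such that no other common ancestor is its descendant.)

c8

Ancestors of c7: {c7, c8}.
Ancestors of c2: {c10, c2, c6, c8}.
Common ancestors: {c8}.
The only common ancestor is c8, so it is the merge base.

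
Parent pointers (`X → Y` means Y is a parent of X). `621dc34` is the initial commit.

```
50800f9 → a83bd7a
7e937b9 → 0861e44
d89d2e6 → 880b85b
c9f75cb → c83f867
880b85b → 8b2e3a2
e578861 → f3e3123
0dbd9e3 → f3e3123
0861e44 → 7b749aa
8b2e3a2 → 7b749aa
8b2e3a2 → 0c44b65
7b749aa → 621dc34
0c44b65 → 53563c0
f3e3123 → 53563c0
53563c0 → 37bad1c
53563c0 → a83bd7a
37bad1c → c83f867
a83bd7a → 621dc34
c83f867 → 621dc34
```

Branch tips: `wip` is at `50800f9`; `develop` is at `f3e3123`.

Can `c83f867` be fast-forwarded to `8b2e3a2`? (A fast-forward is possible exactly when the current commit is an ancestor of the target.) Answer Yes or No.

Yes

A fast-forward from c83f867 to 8b2e3a2 is possible iff c83f867 is an ancestor of 8b2e3a2.
Ancestors of 8b2e3a2: {0c44b65, 37bad1c, 53563c0, 621dc34, 7b749aa, 8b2e3a2, a83bd7a, c83f867}.
c83f867 is among them, so fast-forward is possible.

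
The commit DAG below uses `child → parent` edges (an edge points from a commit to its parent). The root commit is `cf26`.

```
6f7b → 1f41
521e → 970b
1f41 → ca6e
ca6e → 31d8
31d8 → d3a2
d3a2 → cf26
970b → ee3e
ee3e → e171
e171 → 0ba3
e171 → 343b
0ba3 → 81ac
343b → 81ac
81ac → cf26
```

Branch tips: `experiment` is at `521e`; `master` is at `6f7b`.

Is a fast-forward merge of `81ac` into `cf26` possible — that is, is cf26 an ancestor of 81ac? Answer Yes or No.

A fast-forward from cf26 to 81ac is possible iff cf26 is an ancestor of 81ac.
Ancestors of 81ac: {81ac, cf26}.
cf26 is among them, so fast-forward is possible.

Yes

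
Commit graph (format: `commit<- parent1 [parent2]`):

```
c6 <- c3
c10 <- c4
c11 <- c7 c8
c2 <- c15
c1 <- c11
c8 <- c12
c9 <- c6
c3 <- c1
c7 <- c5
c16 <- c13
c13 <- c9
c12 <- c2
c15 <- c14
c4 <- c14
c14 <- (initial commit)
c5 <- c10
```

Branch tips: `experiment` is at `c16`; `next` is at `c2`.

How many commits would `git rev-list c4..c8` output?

Reachable from c8: {c12, c14, c15, c2, c8}.
Reachable from c4: {c14, c4}.
In c8's history but not c4's: {c12, c15, c2, c8} — 4 commits.

4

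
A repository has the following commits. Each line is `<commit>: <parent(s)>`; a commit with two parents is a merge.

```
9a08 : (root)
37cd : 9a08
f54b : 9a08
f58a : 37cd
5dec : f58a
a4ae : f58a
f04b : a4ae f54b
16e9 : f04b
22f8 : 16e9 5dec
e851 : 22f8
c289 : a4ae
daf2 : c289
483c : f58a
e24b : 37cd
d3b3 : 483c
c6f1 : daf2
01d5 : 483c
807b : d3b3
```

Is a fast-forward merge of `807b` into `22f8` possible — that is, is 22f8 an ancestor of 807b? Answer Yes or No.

No

A fast-forward from 22f8 to 807b is possible iff 22f8 is an ancestor of 807b.
Ancestors of 807b: {37cd, 483c, 807b, 9a08, d3b3, f58a}.
22f8 is not among them, so fast-forward is not possible.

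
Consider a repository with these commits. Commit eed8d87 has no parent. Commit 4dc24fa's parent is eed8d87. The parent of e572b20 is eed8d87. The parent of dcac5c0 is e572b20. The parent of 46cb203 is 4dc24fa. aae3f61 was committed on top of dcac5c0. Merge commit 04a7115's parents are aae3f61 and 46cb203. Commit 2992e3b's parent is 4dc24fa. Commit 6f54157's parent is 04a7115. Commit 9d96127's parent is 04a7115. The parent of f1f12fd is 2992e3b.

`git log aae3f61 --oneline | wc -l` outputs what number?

Walking parent pointers from aae3f61: reachable set = {aae3f61, dcac5c0, e572b20, eed8d87}.
That is 4 commits.

4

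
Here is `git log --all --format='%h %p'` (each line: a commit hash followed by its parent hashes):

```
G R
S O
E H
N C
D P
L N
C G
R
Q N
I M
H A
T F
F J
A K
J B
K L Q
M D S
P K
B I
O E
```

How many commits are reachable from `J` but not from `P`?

Reachable from J: {A, B, C, D, E, G, H, I, J, K, L, M, N, O, P, Q, R, S}.
Reachable from P: {C, G, K, L, N, P, Q, R}.
In J's history but not P's: {A, B, D, E, H, I, J, M, O, S} — 10 commits.

10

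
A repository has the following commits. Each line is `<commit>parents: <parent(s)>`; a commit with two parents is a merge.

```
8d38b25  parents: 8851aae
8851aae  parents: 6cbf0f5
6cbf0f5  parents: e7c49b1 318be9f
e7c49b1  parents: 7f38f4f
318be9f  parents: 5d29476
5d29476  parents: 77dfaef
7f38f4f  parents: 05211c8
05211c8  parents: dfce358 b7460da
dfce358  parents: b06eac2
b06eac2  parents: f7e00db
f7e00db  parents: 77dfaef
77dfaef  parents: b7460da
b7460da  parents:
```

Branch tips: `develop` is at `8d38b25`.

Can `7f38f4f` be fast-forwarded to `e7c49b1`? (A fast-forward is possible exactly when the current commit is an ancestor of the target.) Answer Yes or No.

A fast-forward from 7f38f4f to e7c49b1 is possible iff 7f38f4f is an ancestor of e7c49b1.
Ancestors of e7c49b1: {05211c8, 77dfaef, 7f38f4f, b06eac2, b7460da, dfce358, e7c49b1, f7e00db}.
7f38f4f is among them, so fast-forward is possible.

Yes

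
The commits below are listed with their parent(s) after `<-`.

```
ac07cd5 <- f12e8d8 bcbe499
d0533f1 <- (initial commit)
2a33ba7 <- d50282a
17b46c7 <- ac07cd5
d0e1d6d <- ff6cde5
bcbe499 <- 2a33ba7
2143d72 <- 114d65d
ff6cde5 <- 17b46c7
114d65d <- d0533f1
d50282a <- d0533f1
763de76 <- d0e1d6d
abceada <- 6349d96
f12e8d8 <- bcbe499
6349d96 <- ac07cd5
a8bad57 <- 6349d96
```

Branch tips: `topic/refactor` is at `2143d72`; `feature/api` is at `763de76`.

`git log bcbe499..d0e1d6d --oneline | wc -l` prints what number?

Reachable from d0e1d6d: {17b46c7, 2a33ba7, ac07cd5, bcbe499, d0533f1, d0e1d6d, d50282a, f12e8d8, ff6cde5}.
Reachable from bcbe499: {2a33ba7, bcbe499, d0533f1, d50282a}.
In d0e1d6d's history but not bcbe499's: {17b46c7, ac07cd5, d0e1d6d, f12e8d8, ff6cde5} — 5 commits.

5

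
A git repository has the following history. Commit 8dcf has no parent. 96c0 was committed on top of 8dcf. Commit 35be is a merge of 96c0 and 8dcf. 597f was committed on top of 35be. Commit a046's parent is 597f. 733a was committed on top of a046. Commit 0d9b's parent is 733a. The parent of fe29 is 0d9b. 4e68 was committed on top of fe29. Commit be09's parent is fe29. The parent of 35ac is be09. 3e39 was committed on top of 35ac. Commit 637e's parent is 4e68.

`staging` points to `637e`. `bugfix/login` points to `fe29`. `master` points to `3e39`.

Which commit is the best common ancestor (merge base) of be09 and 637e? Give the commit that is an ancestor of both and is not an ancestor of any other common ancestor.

fe29

Ancestors of be09: {0d9b, 35be, 597f, 733a, 8dcf, 96c0, a046, be09, fe29}.
Ancestors of 637e: {0d9b, 35be, 4e68, 597f, 637e, 733a, 8dcf, 96c0, a046, fe29}.
Common ancestors: {0d9b, 35be, 597f, 733a, 8dcf, 96c0, a046, fe29}.
Among these, fe29 is not an ancestor of any other common ancestor — it is the merge base.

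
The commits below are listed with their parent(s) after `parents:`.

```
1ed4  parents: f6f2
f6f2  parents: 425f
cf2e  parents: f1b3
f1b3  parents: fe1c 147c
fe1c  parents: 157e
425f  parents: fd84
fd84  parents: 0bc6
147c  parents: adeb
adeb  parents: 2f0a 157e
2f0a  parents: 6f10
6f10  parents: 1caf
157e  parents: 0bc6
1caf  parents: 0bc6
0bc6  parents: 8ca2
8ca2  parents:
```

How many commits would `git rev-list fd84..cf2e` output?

Reachable from cf2e: {0bc6, 147c, 157e, 1caf, 2f0a, 6f10, 8ca2, adeb, cf2e, f1b3, fe1c}.
Reachable from fd84: {0bc6, 8ca2, fd84}.
In cf2e's history but not fd84's: {147c, 157e, 1caf, 2f0a, 6f10, adeb, cf2e, f1b3, fe1c} — 9 commits.

9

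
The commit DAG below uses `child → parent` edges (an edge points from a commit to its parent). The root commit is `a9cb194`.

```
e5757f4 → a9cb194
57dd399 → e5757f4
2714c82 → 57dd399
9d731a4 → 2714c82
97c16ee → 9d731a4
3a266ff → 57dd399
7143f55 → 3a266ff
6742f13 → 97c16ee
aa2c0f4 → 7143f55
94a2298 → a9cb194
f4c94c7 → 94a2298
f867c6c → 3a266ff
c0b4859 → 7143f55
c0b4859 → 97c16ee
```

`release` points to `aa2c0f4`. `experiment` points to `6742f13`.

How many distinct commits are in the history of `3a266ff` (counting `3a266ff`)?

Walking parent pointers from 3a266ff: reachable set = {3a266ff, 57dd399, a9cb194, e5757f4}.
That is 4 commits.

4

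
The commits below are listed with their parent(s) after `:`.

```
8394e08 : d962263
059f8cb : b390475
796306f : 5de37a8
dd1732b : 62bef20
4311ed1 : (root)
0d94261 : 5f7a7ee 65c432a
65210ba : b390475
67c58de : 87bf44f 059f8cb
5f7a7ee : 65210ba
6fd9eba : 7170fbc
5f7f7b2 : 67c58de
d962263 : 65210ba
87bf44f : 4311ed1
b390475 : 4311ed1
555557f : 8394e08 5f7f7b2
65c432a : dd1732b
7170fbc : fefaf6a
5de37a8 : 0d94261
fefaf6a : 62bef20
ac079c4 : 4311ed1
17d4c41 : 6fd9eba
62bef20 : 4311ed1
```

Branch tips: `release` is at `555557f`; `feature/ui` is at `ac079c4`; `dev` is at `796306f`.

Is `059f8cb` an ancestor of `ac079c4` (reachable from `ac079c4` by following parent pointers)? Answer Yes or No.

Ancestors of ac079c4: {4311ed1, ac079c4}.
059f8cb is not in that set, so it is not an ancestor of ac079c4.

No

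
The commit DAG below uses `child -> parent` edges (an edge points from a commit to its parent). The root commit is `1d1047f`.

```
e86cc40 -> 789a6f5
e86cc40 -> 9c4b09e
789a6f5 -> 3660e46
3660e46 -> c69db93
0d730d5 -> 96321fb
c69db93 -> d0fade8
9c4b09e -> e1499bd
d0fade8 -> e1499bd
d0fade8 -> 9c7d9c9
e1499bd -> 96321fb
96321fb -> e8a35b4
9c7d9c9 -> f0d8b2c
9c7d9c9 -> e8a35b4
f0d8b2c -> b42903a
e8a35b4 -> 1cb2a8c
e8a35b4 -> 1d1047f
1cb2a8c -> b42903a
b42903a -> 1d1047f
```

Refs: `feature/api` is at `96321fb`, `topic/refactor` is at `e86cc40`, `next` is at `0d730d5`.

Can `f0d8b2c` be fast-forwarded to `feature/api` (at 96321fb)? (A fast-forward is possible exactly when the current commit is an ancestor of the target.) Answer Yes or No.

A fast-forward from f0d8b2c to 96321fb is possible iff f0d8b2c is an ancestor of 96321fb.
Ancestors of 96321fb: {1cb2a8c, 1d1047f, 96321fb, b42903a, e8a35b4}.
f0d8b2c is not among them, so fast-forward is not possible.

No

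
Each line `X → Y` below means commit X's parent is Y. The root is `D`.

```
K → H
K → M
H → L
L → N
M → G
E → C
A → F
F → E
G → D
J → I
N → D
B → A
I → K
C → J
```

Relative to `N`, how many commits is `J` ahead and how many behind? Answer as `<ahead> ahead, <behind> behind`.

7 ahead, 0 behind

Reachable from J: {D, G, H, I, J, K, L, M, N}.
Reachable from N: {D, N}.
Only in J's history (ahead): {G, H, I, J, K, L, M} — 7.
Only in N's history (behind): {} — 0.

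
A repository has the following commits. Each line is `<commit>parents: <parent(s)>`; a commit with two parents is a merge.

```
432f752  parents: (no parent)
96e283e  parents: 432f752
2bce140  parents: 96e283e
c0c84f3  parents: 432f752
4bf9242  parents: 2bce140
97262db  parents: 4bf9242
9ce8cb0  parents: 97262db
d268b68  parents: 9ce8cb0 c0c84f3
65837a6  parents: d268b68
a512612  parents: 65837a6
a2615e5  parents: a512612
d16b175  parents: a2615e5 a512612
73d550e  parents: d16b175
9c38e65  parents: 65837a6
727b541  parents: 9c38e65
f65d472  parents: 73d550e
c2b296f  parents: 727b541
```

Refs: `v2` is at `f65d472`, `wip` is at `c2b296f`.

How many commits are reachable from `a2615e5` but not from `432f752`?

10

Reachable from a2615e5: {2bce140, 432f752, 4bf9242, 65837a6, 96e283e, 97262db, 9ce8cb0, a2615e5, a512612, c0c84f3, d268b68}.
Reachable from 432f752: {432f752}.
In a2615e5's history but not 432f752's: {2bce140, 4bf9242, 65837a6, 96e283e, 97262db, 9ce8cb0, a2615e5, a512612, c0c84f3, d268b68} — 10 commits.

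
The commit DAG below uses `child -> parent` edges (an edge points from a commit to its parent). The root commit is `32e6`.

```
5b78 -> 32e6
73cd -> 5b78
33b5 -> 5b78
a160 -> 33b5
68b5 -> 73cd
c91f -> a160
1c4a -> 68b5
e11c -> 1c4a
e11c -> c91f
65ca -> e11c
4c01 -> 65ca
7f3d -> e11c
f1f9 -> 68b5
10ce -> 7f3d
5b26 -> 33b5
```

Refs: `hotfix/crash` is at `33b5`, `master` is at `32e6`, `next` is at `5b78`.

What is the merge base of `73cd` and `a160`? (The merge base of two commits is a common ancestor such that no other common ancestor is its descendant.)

Ancestors of 73cd: {32e6, 5b78, 73cd}.
Ancestors of a160: {32e6, 33b5, 5b78, a160}.
Common ancestors: {32e6, 5b78}.
Among these, 5b78 is not an ancestor of any other common ancestor — it is the merge base.

5b78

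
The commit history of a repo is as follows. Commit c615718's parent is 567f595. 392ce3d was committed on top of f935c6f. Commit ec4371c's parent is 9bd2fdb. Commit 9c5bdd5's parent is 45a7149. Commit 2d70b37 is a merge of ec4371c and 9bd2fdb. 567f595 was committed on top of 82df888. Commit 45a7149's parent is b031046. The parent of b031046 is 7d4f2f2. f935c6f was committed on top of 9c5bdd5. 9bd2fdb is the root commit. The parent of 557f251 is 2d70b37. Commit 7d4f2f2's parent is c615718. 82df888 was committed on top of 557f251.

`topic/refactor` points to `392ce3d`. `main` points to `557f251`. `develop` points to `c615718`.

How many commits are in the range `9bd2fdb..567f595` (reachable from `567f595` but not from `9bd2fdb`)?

5

Reachable from 567f595: {2d70b37, 557f251, 567f595, 82df888, 9bd2fdb, ec4371c}.
Reachable from 9bd2fdb: {9bd2fdb}.
In 567f595's history but not 9bd2fdb's: {2d70b37, 557f251, 567f595, 82df888, ec4371c} — 5 commits.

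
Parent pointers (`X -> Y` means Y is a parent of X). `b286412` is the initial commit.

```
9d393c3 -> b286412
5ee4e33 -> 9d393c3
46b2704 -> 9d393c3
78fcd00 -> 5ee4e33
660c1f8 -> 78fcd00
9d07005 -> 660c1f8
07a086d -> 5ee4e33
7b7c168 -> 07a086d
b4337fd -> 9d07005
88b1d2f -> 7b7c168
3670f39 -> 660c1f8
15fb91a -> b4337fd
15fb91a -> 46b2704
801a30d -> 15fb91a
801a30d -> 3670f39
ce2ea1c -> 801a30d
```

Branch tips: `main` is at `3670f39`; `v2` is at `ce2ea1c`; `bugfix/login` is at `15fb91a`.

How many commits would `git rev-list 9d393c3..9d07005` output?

Reachable from 9d07005: {5ee4e33, 660c1f8, 78fcd00, 9d07005, 9d393c3, b286412}.
Reachable from 9d393c3: {9d393c3, b286412}.
In 9d07005's history but not 9d393c3's: {5ee4e33, 660c1f8, 78fcd00, 9d07005} — 4 commits.

4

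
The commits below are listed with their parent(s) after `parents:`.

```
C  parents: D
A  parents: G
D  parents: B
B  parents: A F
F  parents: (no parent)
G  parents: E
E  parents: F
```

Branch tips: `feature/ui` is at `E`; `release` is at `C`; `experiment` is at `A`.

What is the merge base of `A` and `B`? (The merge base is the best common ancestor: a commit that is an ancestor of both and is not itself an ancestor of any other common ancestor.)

Ancestors of A: {A, E, F, G}.
Ancestors of B: {A, B, E, F, G}.
Common ancestors: {A, E, F, G}.
Among these, A is not an ancestor of any other common ancestor — it is the merge base.

A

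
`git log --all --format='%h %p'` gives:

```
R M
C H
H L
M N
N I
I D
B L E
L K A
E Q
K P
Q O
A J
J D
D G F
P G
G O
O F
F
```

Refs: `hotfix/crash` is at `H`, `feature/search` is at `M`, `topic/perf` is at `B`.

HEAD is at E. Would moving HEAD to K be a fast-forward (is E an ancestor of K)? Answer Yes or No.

A fast-forward from E to K is possible iff E is an ancestor of K.
Ancestors of K: {F, G, K, O, P}.
E is not among them, so fast-forward is not possible.

No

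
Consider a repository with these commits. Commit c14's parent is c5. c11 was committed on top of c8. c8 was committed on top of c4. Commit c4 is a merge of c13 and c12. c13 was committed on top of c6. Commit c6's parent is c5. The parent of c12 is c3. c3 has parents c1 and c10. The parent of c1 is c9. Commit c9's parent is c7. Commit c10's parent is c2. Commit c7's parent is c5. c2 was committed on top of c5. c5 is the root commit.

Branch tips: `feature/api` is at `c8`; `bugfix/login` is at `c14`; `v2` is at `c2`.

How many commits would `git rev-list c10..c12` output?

Reachable from c12: {c1, c10, c12, c2, c3, c5, c7, c9}.
Reachable from c10: {c10, c2, c5}.
In c12's history but not c10's: {c1, c12, c3, c7, c9} — 5 commits.

5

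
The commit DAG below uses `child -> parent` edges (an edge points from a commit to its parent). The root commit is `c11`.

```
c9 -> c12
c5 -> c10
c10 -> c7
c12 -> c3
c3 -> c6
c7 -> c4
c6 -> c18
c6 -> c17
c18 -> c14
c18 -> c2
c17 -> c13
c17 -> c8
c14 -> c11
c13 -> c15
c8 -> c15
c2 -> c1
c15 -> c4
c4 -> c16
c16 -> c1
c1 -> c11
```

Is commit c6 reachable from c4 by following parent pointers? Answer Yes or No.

Ancestors of c4: {c1, c11, c16, c4}.
c6 is not in that set, so it is not an ancestor of c4.

No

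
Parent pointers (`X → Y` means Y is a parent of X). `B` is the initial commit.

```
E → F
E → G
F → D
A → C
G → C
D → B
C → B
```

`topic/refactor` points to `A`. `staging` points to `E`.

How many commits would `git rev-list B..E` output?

Reachable from E: {B, C, D, E, F, G}.
Reachable from B: {B}.
In E's history but not B's: {C, D, E, F, G} — 5 commits.

5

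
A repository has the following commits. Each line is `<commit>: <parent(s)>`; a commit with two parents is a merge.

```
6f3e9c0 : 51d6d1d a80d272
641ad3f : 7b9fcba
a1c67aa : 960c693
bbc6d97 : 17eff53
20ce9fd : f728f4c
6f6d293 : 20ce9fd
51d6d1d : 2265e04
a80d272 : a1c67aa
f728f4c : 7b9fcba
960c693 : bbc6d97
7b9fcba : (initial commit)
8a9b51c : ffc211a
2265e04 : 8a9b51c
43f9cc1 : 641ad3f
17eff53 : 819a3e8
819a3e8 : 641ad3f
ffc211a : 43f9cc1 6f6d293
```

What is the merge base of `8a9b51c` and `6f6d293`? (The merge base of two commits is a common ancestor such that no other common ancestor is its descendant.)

6f6d293

Ancestors of 8a9b51c: {20ce9fd, 43f9cc1, 641ad3f, 6f6d293, 7b9fcba, 8a9b51c, f728f4c, ffc211a}.
Ancestors of 6f6d293: {20ce9fd, 6f6d293, 7b9fcba, f728f4c}.
Common ancestors: {20ce9fd, 6f6d293, 7b9fcba, f728f4c}.
Among these, 6f6d293 is not an ancestor of any other common ancestor — it is the merge base.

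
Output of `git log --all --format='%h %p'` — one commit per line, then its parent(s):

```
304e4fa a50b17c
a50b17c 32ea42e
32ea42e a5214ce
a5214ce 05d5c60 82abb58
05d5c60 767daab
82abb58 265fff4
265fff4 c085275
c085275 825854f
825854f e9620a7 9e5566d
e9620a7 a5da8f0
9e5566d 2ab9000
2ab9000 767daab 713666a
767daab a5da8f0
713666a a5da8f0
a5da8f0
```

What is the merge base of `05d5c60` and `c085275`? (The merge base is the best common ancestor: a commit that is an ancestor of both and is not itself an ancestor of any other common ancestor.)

Ancestors of 05d5c60: {05d5c60, 767daab, a5da8f0}.
Ancestors of c085275: {2ab9000, 713666a, 767daab, 825854f, 9e5566d, a5da8f0, c085275, e9620a7}.
Common ancestors: {767daab, a5da8f0}.
Among these, 767daab is not an ancestor of any other common ancestor — it is the merge base.

767daab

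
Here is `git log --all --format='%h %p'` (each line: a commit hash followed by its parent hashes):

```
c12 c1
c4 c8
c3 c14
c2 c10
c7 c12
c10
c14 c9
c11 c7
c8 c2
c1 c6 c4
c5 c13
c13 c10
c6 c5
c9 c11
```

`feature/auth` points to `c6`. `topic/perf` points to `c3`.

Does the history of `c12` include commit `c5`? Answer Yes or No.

Yes

Ancestors of c12 (commits reachable by following parents): {c1, c10, c12, c13, c2, c4, c5, c6, c8}.
c5 is in that set, so it is an ancestor of c12.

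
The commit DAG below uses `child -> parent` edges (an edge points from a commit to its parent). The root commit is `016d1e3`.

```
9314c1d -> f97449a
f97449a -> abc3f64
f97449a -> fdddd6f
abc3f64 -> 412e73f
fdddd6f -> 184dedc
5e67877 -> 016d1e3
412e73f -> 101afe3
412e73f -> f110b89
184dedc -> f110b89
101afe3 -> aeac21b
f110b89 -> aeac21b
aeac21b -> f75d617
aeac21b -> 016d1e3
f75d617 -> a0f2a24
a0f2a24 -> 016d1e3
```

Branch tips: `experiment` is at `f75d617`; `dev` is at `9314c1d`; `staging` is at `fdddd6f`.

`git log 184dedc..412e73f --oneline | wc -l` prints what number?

2

Reachable from 412e73f: {016d1e3, 101afe3, 412e73f, a0f2a24, aeac21b, f110b89, f75d617}.
Reachable from 184dedc: {016d1e3, 184dedc, a0f2a24, aeac21b, f110b89, f75d617}.
In 412e73f's history but not 184dedc's: {101afe3, 412e73f} — 2 commits.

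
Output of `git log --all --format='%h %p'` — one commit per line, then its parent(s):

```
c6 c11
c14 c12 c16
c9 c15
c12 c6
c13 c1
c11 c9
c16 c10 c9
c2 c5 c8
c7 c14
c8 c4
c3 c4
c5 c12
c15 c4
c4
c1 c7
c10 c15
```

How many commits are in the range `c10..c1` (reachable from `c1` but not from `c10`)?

8

Reachable from c1: {c1, c10, c11, c12, c14, c15, c16, c4, c6, c7, c9}.
Reachable from c10: {c10, c15, c4}.
In c1's history but not c10's: {c1, c11, c12, c14, c16, c6, c7, c9} — 8 commits.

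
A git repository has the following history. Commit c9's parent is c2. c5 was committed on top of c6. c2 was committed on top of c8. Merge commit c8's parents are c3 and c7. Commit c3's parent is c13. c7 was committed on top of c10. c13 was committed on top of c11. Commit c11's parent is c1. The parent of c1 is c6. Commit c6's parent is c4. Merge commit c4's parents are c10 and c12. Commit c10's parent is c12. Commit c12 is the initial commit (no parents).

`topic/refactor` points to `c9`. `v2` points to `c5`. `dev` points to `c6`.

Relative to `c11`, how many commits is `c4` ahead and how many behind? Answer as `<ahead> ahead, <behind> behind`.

Reachable from c4: {c10, c12, c4}.
Reachable from c11: {c1, c10, c11, c12, c4, c6}.
Only in c4's history (ahead): {} — 0.
Only in c11's history (behind): {c1, c11, c6} — 3.

0 ahead, 3 behind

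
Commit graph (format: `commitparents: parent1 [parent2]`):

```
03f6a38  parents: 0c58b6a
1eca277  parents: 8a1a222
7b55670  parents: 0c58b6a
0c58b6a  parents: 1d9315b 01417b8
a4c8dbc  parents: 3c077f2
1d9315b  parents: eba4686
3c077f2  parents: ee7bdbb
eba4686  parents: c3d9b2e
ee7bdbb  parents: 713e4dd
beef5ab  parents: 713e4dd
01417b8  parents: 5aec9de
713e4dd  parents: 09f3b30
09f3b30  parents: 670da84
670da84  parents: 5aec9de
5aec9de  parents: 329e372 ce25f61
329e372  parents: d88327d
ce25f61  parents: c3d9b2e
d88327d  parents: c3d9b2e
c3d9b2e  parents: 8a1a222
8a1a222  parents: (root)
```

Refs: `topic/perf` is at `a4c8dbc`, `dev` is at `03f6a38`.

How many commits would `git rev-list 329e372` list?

4

Walking parent pointers from 329e372: reachable set = {329e372, 8a1a222, c3d9b2e, d88327d}.
That is 4 commits.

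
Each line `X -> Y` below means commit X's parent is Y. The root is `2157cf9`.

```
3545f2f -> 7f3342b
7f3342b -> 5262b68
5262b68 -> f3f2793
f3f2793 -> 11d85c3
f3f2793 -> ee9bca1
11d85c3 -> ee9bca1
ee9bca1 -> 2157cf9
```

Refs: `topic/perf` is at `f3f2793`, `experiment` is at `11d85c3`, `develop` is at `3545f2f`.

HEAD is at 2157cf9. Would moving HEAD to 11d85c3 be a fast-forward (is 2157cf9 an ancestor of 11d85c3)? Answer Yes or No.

A fast-forward from 2157cf9 to 11d85c3 is possible iff 2157cf9 is an ancestor of 11d85c3.
Ancestors of 11d85c3: {11d85c3, 2157cf9, ee9bca1}.
2157cf9 is among them, so fast-forward is possible.

Yes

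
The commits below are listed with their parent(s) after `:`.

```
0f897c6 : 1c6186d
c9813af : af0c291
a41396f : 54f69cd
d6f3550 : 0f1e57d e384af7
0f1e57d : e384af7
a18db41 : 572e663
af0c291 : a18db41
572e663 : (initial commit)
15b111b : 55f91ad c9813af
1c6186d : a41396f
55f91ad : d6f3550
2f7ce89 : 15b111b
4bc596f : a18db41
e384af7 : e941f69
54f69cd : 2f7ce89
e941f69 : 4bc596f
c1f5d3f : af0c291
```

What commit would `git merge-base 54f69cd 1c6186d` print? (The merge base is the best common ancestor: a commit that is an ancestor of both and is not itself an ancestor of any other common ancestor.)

54f69cd

Ancestors of 54f69cd: {0f1e57d, 15b111b, 2f7ce89, 4bc596f, 54f69cd, 55f91ad, 572e663, a18db41, af0c291, c9813af, d6f3550, e384af7, e941f69}.
Ancestors of 1c6186d: {0f1e57d, 15b111b, 1c6186d, 2f7ce89, 4bc596f, 54f69cd, 55f91ad, 572e663, a18db41, a41396f, af0c291, c9813af, d6f3550, e384af7, e941f69}.
Common ancestors: {0f1e57d, 15b111b, 2f7ce89, 4bc596f, 54f69cd, 55f91ad, 572e663, a18db41, af0c291, c9813af, d6f3550, e384af7, e941f69}.
Among these, 54f69cd is not an ancestor of any other common ancestor — it is the merge base.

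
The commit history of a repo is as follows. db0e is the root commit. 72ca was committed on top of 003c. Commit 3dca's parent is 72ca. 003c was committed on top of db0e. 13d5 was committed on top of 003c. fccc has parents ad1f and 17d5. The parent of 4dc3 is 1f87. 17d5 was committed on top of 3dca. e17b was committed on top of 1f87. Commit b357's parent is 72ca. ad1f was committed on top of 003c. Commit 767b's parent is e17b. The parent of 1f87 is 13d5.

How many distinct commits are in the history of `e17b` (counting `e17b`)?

Walking parent pointers from e17b: reachable set = {003c, 13d5, 1f87, db0e, e17b}.
That is 5 commits.

5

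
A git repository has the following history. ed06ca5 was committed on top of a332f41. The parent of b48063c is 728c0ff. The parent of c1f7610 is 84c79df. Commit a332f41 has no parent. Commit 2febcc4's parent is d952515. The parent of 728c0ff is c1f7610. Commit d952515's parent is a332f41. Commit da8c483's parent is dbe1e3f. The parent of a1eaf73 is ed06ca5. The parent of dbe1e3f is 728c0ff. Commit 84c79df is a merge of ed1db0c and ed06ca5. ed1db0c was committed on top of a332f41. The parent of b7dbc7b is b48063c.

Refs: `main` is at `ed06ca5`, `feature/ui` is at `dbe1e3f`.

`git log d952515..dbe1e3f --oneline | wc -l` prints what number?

6

Reachable from dbe1e3f: {728c0ff, 84c79df, a332f41, c1f7610, dbe1e3f, ed06ca5, ed1db0c}.
Reachable from d952515: {a332f41, d952515}.
In dbe1e3f's history but not d952515's: {728c0ff, 84c79df, c1f7610, dbe1e3f, ed06ca5, ed1db0c} — 6 commits.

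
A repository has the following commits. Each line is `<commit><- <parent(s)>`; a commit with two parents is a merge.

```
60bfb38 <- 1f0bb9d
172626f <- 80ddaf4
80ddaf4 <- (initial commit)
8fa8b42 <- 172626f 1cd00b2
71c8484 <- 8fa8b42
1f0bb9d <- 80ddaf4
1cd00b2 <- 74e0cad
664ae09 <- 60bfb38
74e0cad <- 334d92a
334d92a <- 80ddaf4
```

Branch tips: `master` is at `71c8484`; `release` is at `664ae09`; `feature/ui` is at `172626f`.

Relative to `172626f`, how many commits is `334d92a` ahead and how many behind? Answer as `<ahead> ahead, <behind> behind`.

1 ahead, 1 behind

Reachable from 334d92a: {334d92a, 80ddaf4}.
Reachable from 172626f: {172626f, 80ddaf4}.
Only in 334d92a's history (ahead): {334d92a} — 1.
Only in 172626f's history (behind): {172626f} — 1.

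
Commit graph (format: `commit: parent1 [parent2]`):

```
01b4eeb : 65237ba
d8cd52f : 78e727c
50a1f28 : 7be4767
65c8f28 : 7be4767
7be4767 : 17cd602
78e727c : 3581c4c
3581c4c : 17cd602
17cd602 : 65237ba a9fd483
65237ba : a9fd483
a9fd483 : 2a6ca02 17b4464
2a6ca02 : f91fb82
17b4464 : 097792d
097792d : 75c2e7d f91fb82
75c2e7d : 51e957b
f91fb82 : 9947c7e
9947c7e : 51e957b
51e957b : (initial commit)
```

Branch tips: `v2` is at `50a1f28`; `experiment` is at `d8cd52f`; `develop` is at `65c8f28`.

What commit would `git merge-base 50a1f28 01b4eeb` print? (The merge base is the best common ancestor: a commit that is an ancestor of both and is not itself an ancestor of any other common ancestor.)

Ancestors of 50a1f28: {097792d, 17b4464, 17cd602, 2a6ca02, 50a1f28, 51e957b, 65237ba, 75c2e7d, 7be4767, 9947c7e, a9fd483, f91fb82}.
Ancestors of 01b4eeb: {01b4eeb, 097792d, 17b4464, 2a6ca02, 51e957b, 65237ba, 75c2e7d, 9947c7e, a9fd483, f91fb82}.
Common ancestors: {097792d, 17b4464, 2a6ca02, 51e957b, 65237ba, 75c2e7d, 9947c7e, a9fd483, f91fb82}.
Among these, 65237ba is not an ancestor of any other common ancestor — it is the merge base.

65237ba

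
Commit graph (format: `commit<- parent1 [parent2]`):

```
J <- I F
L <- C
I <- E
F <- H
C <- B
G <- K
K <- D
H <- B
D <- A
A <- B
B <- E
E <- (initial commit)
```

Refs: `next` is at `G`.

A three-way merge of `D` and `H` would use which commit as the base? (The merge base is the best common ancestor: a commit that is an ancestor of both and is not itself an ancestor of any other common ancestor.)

Ancestors of D: {A, B, D, E}.
Ancestors of H: {B, E, H}.
Common ancestors: {B, E}.
Among these, B is not an ancestor of any other common ancestor — it is the merge base.

B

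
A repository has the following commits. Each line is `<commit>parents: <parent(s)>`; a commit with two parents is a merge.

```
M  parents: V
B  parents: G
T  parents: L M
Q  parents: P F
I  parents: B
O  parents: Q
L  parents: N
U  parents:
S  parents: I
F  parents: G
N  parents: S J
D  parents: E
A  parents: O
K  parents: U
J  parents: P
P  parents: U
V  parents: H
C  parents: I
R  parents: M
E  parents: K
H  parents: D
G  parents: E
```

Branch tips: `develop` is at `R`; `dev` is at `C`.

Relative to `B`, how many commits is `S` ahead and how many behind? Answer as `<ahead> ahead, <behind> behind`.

2 ahead, 0 behind

Reachable from S: {B, E, G, I, K, S, U}.
Reachable from B: {B, E, G, K, U}.
Only in S's history (ahead): {I, S} — 2.
Only in B's history (behind): {} — 0.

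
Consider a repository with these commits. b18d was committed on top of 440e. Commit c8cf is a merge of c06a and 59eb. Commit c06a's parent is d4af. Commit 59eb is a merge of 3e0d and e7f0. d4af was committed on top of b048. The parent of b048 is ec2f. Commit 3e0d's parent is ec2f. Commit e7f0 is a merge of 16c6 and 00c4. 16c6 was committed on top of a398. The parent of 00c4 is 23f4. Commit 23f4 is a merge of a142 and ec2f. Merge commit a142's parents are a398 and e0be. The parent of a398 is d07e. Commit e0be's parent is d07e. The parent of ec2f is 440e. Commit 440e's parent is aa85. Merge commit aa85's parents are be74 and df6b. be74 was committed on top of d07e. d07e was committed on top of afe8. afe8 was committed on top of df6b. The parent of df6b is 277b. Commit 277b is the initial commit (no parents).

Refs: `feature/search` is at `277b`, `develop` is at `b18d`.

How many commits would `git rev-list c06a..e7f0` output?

7

Reachable from e7f0: {00c4, 16c6, 23f4, 277b, 440e, a142, a398, aa85, afe8, be74, d07e, df6b, e0be, e7f0, ec2f}.
Reachable from c06a: {277b, 440e, aa85, afe8, b048, be74, c06a, d07e, d4af, df6b, ec2f}.
In e7f0's history but not c06a's: {00c4, 16c6, 23f4, a142, a398, e0be, e7f0} — 7 commits.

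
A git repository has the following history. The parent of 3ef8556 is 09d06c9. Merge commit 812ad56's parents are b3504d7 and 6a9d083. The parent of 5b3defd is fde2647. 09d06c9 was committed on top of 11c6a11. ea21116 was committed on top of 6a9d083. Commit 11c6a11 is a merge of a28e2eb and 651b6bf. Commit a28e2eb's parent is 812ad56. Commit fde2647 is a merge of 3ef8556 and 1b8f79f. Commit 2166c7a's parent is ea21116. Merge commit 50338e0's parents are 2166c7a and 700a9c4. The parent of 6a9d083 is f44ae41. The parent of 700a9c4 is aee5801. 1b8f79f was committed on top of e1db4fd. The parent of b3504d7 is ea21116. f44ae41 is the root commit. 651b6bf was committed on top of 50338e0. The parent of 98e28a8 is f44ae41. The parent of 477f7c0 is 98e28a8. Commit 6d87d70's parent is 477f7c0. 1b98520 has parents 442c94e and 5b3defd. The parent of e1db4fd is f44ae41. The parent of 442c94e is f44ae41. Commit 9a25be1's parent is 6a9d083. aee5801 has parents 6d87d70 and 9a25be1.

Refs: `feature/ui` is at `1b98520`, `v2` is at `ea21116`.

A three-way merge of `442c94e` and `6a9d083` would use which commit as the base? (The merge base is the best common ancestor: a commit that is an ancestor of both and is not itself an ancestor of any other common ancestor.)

Ancestors of 442c94e: {442c94e, f44ae41}.
Ancestors of 6a9d083: {6a9d083, f44ae41}.
Common ancestors: {f44ae41}.
The only common ancestor is f44ae41, so it is the merge base.

f44ae41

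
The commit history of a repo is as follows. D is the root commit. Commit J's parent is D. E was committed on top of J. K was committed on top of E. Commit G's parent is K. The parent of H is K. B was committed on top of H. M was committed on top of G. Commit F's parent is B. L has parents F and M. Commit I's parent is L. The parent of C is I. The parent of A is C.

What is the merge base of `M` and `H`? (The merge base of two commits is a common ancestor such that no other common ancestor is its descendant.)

K

Ancestors of M: {D, E, G, J, K, M}.
Ancestors of H: {D, E, H, J, K}.
Common ancestors: {D, E, J, K}.
Among these, K is not an ancestor of any other common ancestor — it is the merge base.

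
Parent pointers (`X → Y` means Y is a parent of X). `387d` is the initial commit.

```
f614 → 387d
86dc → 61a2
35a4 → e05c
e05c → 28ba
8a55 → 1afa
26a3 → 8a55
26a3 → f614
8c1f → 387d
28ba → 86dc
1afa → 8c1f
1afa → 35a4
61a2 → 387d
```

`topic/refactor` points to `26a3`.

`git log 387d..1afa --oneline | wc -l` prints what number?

7

Reachable from 1afa: {1afa, 28ba, 35a4, 387d, 61a2, 86dc, 8c1f, e05c}.
Reachable from 387d: {387d}.
In 1afa's history but not 387d's: {1afa, 28ba, 35a4, 61a2, 86dc, 8c1f, e05c} — 7 commits.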